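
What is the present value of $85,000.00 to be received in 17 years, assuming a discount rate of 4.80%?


Present value formula: PV = FV / (1 + r)^t
PV = $85,000.00 / (1 + 0.048)^17
PV = $85,000.00 / 2.218921
PV = $38,306.91

PV = FV / (1 + r)^t = $38,306.91


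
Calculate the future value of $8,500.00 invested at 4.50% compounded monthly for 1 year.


Compound interest formula: A = P(1 + r/n)^(nt)
A = $8,500.00 × (1 + 0.045/12)^(12 × 1)
Growth factor: (1 + 0.045/12)^12 = 1.045940
A = $8,500.00 × 1.045940
A = $8,890.49

A = P(1 + r/n)^(nt) = $8,890.49


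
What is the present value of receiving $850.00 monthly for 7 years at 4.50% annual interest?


Present value of an ordinary annuity: PV = PMT × (1 − (1 + r)^(−n)) / r
Monthly rate r = 0.045/12 = 0.00375, n = 84
PV = $850.00 × (1 − (1 + 0.045/12)^(−84)) / (0.045/12)
PV = $850.00 × 71.941611
PV = $61,150.37

PV = PMT × (1-(1+r)^(-n))/r = $61,150.37


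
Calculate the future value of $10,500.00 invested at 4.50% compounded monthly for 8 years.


Compound interest formula: A = P(1 + r/n)^(nt)
A = $10,500.00 × (1 + 0.045/12)^(12 × 8)
Growth factor: (1 + 0.045/12)^96 = 1.432365
A = $10,500.00 × 1.432365
A = $15,039.83

A = P(1 + r/n)^(nt) = $15,039.83


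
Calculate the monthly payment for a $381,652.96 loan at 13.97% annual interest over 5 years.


Loan payment formula: PMT = PV × r / (1 − (1 + r)^(−n))
Monthly rate r = 0.1397/12 ≈ 0.01164167, n = 60 months
Denominator: 1 − (1 + 0.1397/12)^(−60) = 0.500659
PMT = $381,652.96 × (0.1397/12) / 0.500659
PMT = $8,874.46 per month

PMT = PV × r / (1-(1+r)^(-n)) = $8,874.46/month


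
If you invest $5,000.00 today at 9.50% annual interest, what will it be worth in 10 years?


Future value formula: FV = PV × (1 + r)^t
FV = $5,000.00 × (1 + 0.095)^10
FV = $5,000.00 × 2.478228
FV = $12,391.14

FV = PV × (1 + r)^t = $12,391.14


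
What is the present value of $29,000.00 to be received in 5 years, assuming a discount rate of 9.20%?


Present value formula: PV = FV / (1 + r)^t
PV = $29,000.00 / (1 + 0.092)^5
PV = $29,000.00 / 1.552792
PV = $18,676.04

PV = FV / (1 + r)^t = $18,676.04


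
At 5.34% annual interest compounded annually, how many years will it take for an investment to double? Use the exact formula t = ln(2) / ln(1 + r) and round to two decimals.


Doubling condition: (1 + r)^t = 2
Take ln of both sides: t × ln(1 + r) = ln(2)
t = ln(2) / ln(1 + r)
t = 0.693147 / 0.052023
t = 13.32

t = ln(2) / ln(1 + r) = 13.32 years


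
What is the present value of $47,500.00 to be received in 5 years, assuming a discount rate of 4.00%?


Present value formula: PV = FV / (1 + r)^t
PV = $47,500.00 / (1 + 0.04)^5
PV = $47,500.00 / 1.2166529
PV = $39,041.54

PV = FV / (1 + r)^t = $39,041.54


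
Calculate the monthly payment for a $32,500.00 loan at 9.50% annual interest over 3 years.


Loan payment formula: PMT = PV × r / (1 − (1 + r)^(−n))
Monthly rate r = 0.095/12 ≈ 0.00791667, n = 36 months
Denominator: 1 − (1 + 0.095/12)^(−36) = 0.247141
PMT = $32,500.00 × (0.095/12) / 0.247141
PMT = $1,041.07 per month

PMT = PV × r / (1-(1+r)^(-n)) = $1,041.07/month


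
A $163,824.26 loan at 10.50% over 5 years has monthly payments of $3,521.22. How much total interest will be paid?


Total paid over the life of the loan = PMT × n.
Total paid = $3,521.22 × 60 = $211,273.20
Total interest = total paid − principal = $211,273.20 − $163,824.26 = $47,448.94

Total interest = (PMT × n) - PV = $47,448.94


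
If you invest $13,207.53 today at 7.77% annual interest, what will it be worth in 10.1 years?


Future value formula: FV = PV × (1 + r)^t
FV = $13,207.53 × (1 + 0.0777)^10.1
FV = $13,207.53 × 2.1292596
FV = $28,122.26

FV = PV × (1 + r)^t = $28,122.26


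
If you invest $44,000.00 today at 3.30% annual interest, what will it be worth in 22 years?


Future value formula: FV = PV × (1 + r)^t
FV = $44,000.00 × (1 + 0.033)^22
FV = $44,000.00 × 2.0427117
FV = $89,879.31

FV = PV × (1 + r)^t = $89,879.31


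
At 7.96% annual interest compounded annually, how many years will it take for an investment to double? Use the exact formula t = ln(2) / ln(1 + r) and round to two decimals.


Doubling condition: (1 + r)^t = 2
Take ln of both sides: t × ln(1 + r) = ln(2)
t = ln(2) / ln(1 + r)
t = 0.693147 / 0.076591
t = 9.05

t = ln(2) / ln(1 + r) = 9.05 years


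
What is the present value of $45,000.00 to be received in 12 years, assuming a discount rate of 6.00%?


Present value formula: PV = FV / (1 + r)^t
PV = $45,000.00 / (1 + 0.06)^12
PV = $45,000.00 / 2.0121965
PV = $22,363.62

PV = FV / (1 + r)^t = $22,363.62


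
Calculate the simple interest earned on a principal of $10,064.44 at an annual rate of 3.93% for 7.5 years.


Simple interest formula: I = P × r × t
I = $10,064.44 × 0.0393 × 7.5
I = $2,966.49

I = P × r × t = $2,966.49


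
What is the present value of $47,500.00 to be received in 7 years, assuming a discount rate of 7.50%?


Present value formula: PV = FV / (1 + r)^t
PV = $47,500.00 / (1 + 0.075)^7
PV = $47,500.00 / 1.659049
PV = $28,630.86

PV = FV / (1 + r)^t = $28,630.86


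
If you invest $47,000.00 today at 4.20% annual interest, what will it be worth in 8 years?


Future value formula: FV = PV × (1 + r)^t
FV = $47,000.00 × (1 + 0.042)^8
FV = $47,000.00 × 1.3897662
FV = $65,319.01

FV = PV × (1 + r)^t = $65,319.01


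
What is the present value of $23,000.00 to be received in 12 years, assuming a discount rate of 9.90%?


Present value formula: PV = FV / (1 + r)^t
PV = $23,000.00 / (1 + 0.099)^12
PV = $23,000.00 / 3.104362
PV = $7,408.93

PV = FV / (1 + r)^t = $7,408.93


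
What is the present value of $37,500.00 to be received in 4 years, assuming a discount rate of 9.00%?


Present value formula: PV = FV / (1 + r)^t
PV = $37,500.00 / (1 + 0.09)^4
PV = $37,500.00 / 1.4115816
PV = $26,565.95

PV = FV / (1 + r)^t = $26,565.95


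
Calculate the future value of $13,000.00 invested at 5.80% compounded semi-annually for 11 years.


Compound interest formula: A = P(1 + r/n)^(nt)
A = $13,000.00 × (1 + 0.058/2)^(2 × 11)
Growth factor: (1 + 0.058/2)^22 = 1.8755915
A = $13,000.00 × 1.8755915
A = $24,382.69

A = P(1 + r/n)^(nt) = $24,382.69


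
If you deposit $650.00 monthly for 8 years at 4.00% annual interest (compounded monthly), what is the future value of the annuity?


Future value of an ordinary annuity: FV = PMT × ((1 + r)^n − 1) / r
Monthly rate r = 0.04/12 ≈ 0.00333333, n = 96
FV = $650.00 × ((1 + 0.04/12)^96 − 1) / (0.04/12)
FV = $650.00 × 112.918536
FV = $73,397.05

FV = PMT × ((1+r)^n - 1)/r = $73,397.05


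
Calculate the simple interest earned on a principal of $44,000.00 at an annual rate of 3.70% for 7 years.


Simple interest formula: I = P × r × t
I = $44,000.00 × 0.037 × 7
I = $11,396.00

I = P × r × t = $11,396.00


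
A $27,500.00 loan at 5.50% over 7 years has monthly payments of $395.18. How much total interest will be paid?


Total paid over the life of the loan = PMT × n.
Total paid = $395.18 × 84 = $33,195.12
Total interest = total paid − principal = $33,195.12 − $27,500.00 = $5,695.12

Total interest = (PMT × n) - PV = $5,695.12


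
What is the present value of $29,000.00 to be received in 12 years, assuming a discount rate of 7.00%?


Present value formula: PV = FV / (1 + r)^t
PV = $29,000.00 / (1 + 0.07)^12
PV = $29,000.00 / 2.2521916
PV = $12,876.35

PV = FV / (1 + r)^t = $12,876.35


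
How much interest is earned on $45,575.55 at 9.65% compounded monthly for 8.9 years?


Compound interest earned = final amount − principal.
A = P(1 + r/n)^(nt) = $45,575.55 × (1 + 0.0965/12)^(12 × 8.9) = $107,209.68
Interest = A − P = $107,209.68 − $45,575.55 = $61,634.13

Interest = A - P = $61,634.13


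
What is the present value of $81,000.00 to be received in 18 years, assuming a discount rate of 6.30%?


Present value formula: PV = FV / (1 + r)^t
PV = $81,000.00 / (1 + 0.063)^18
PV = $81,000.00 / 3.003300
PV = $26,970.33

PV = FV / (1 + r)^t = $26,970.33


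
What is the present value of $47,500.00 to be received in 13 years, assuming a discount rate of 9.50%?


Present value formula: PV = FV / (1 + r)^t
PV = $47,500.00 / (1 + 0.095)^13
PV = $47,500.00 / 3.253745
PV = $14,598.56

PV = FV / (1 + r)^t = $14,598.56


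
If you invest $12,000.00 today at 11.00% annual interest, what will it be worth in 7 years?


Future value formula: FV = PV × (1 + r)^t
FV = $12,000.00 × (1 + 0.11)^7
FV = $12,000.00 × 2.076160
FV = $24,913.92

FV = PV × (1 + r)^t = $24,913.92


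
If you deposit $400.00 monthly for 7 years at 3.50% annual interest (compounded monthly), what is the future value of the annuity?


Future value of an ordinary annuity: FV = PMT × ((1 + r)^n − 1) / r
Monthly rate r = 0.035/12 ≈ 0.00291667, n = 84
FV = $400.00 × ((1 + 0.035/12)^84 − 1) / (0.035/12)
FV = $400.00 × 95.028273
FV = $38,011.31

FV = PMT × ((1+r)^n - 1)/r = $38,011.31


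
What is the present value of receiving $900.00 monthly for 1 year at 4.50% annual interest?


Present value of an ordinary annuity: PV = PMT × (1 − (1 + r)^(−n)) / r
Monthly rate r = 0.045/12 = 0.00375, n = 12
PV = $900.00 × (1 − (1 + 0.045/12)^(−12)) / (0.045/12)
PV = $900.00 × 11.712548
PV = $10,541.29

PV = PMT × (1-(1+r)^(-n))/r = $10,541.29


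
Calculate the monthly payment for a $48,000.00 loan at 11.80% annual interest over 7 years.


Loan payment formula: PMT = PV × r / (1 − (1 + r)^(−n))
Monthly rate r = 0.118/12 ≈ 0.00983333, n = 84 months
Denominator: 1 − (1 + 0.118/12)^(−84) = 0.560433
PMT = $48,000.00 × (0.118/12) / 0.560433
PMT = $842.21 per month

PMT = PV × r / (1-(1+r)^(-n)) = $842.21/month


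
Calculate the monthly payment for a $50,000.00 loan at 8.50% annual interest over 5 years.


Loan payment formula: PMT = PV × r / (1 − (1 + r)^(−n))
Monthly rate r = 0.085/12 ≈ 0.00708333, n = 60 months
Denominator: 1 − (1 + 0.085/12)^(−60) = 0.345250
PMT = $50,000.00 × (0.085/12) / 0.345250
PMT = $1,025.83 per month

PMT = PV × r / (1-(1+r)^(-n)) = $1,025.83/month


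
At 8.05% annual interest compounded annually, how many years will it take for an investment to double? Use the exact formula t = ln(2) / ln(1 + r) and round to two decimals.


Doubling condition: (1 + r)^t = 2
Take ln of both sides: t × ln(1 + r) = ln(2)
t = ln(2) / ln(1 + r)
t = 0.693147 / 0.077424
t = 8.95

t = ln(2) / ln(1 + r) = 8.95 years


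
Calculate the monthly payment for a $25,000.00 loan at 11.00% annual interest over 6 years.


Loan payment formula: PMT = PV × r / (1 − (1 + r)^(−n))
Monthly rate r = 0.11/12 ≈ 0.00916667, n = 72 months
Denominator: 1 − (1 + 0.11/12)^(−72) = 0.481592
PMT = $25,000.00 × (0.11/12) / 0.481592
PMT = $475.85 per month

PMT = PV × r / (1-(1+r)^(-n)) = $475.85/month


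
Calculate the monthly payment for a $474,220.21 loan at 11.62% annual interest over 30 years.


Loan payment formula: PMT = PV × r / (1 − (1 + r)^(−n))
Monthly rate r = 0.1162/12 ≈ 0.00968333, n = 360 months
Denominator: 1 − (1 + 0.1162/12)^(−360) = 0.968859
PMT = $474,220.21 × (0.1162/12) / 0.968859
PMT = $4,739.63 per month

PMT = PV × r / (1-(1+r)^(-n)) = $4,739.63/month


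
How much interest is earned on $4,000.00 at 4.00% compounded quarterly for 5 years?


Compound interest earned = final amount − principal.
A = P(1 + r/n)^(nt) = $4,000.00 × (1 + 0.04/4)^(4 × 5) = $4,880.76
Interest = A − P = $4,880.76 − $4,000.00 = $880.76

Interest = A - P = $880.76


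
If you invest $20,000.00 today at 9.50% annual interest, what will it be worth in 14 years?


Future value formula: FV = PV × (1 + r)^t
FV = $20,000.00 × (1 + 0.095)^14
FV = $20,000.00 × 3.562851
FV = $71,257.02

FV = PV × (1 + r)^t = $71,257.02


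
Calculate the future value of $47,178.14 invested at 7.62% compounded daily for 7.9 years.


Compound interest formula: A = P(1 + r/n)^(nt)
A = $47,178.14 × (1 + 0.0762/365)^(365 × 7.9)
Growth factor: (1 + 0.0762/365)^2883.5 = 1.8256155
A = $47,178.14 × 1.8256155
A = $86,129.14

A = P(1 + r/n)^(nt) = $86,129.14


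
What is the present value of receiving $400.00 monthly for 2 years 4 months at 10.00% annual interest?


Present value of an ordinary annuity: PV = PMT × (1 − (1 + r)^(−n)) / r
Monthly rate r = 0.1/12 ≈ 0.00833333, n = 28
PV = $400.00 × (1 − (1 + 0.1/12)^(−28)) / (0.1/12)
PV = $400.00 × 24.881331
PV = $9,952.53

PV = PMT × (1-(1+r)^(-n))/r = $9,952.53


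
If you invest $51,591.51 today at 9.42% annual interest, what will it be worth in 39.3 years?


Future value formula: FV = PV × (1 + r)^t
FV = $51,591.51 × (1 + 0.0942)^39.3
FV = $51,591.51 × 34.3954282
FV = $1,774,512.08

FV = PV × (1 + r)^t = $1,774,512.08


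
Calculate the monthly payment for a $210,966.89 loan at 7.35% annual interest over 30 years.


Loan payment formula: PMT = PV × r / (1 − (1 + r)^(−n))
Monthly rate r = 0.0735/12 = 0.006125, n = 360 months
Denominator: 1 − (1 + 0.0735/12)^(−360) = 0.889006
PMT = $210,966.89 × (0.0735/12) / 0.889006
PMT = $1,453.50 per month

PMT = PV × r / (1-(1+r)^(-n)) = $1,453.50/month


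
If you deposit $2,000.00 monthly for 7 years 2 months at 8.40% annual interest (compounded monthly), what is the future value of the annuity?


Future value of an ordinary annuity: FV = PMT × ((1 + r)^n − 1) / r
Monthly rate r = 0.084/12 = 0.007, n = 86
FV = $2,000.00 × ((1 + 0.084/12)^86 − 1) / (0.084/12)
FV = $2,000.00 × 117.420238
FV = $234,840.48

FV = PMT × ((1+r)^n - 1)/r = $234,840.48


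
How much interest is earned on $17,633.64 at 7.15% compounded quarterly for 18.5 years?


Compound interest earned = final amount − principal.
A = P(1 + r/n)^(nt) = $17,633.64 × (1 + 0.0715/4)^(4 × 18.5) = $65,423.10
Interest = A − P = $65,423.10 − $17,633.64 = $47,789.46

Interest = A - P = $47,789.46


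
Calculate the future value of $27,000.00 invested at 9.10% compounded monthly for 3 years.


Compound interest formula: A = P(1 + r/n)^(nt)
A = $27,000.00 × (1 + 0.091/12)^(12 × 3)
Growth factor: (1 + 0.091/12)^36 = 1.3125477
A = $27,000.00 × 1.3125477
A = $35,438.79

A = P(1 + r/n)^(nt) = $35,438.79


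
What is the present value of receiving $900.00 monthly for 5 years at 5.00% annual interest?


Present value of an ordinary annuity: PV = PMT × (1 − (1 + r)^(−n)) / r
Monthly rate r = 0.05/12 ≈ 0.00416667, n = 60
PV = $900.00 × (1 − (1 + 0.05/12)^(−60)) / (0.05/12)
PV = $900.00 × 52.990706
PV = $47,691.64

PV = PMT × (1-(1+r)^(-n))/r = $47,691.64


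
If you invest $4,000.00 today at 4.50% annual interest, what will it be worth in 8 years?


Future value formula: FV = PV × (1 + r)^t
FV = $4,000.00 × (1 + 0.045)^8
FV = $4,000.00 × 1.422101
FV = $5,688.40

FV = PV × (1 + r)^t = $5,688.40


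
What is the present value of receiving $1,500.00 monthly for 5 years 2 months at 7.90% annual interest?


Present value of an ordinary annuity: PV = PMT × (1 − (1 + r)^(−n)) / r
Monthly rate r = 0.079/12 ≈ 0.00658333, n = 62
PV = $1,500.00 × (1 − (1 + 0.079/12)^(−62)) / (0.079/12)
PV = $1,500.00 × 50.770931
PV = $76,156.40

PV = PMT × (1-(1+r)^(-n))/r = $76,156.40


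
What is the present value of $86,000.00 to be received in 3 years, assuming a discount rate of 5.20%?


Present value formula: PV = FV / (1 + r)^t
PV = $86,000.00 / (1 + 0.052)^3
PV = $86,000.00 / 1.1642526
PV = $73,867.13

PV = FV / (1 + r)^t = $73,867.13


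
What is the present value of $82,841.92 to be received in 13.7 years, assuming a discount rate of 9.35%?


Present value formula: PV = FV / (1 + r)^t
PV = $82,841.92 / (1 + 0.0935)^13.7
PV = $82,841.92 / 3.402651
PV = $24,346.29

PV = FV / (1 + r)^t = $24,346.29


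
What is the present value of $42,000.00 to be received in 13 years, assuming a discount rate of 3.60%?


Present value formula: PV = FV / (1 + r)^t
PV = $42,000.00 / (1 + 0.036)^13
PV = $42,000.00 / 1.583714
PV = $26,519.94

PV = FV / (1 + r)^t = $26,519.94


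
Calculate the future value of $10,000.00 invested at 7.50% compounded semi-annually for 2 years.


Compound interest formula: A = P(1 + r/n)^(nt)
A = $10,000.00 × (1 + 0.075/2)^(2 × 2)
Growth factor: (1 + 0.075/2)^4 = 1.158650
A = $10,000.00 × 1.158650
A = $11,586.50

A = P(1 + r/n)^(nt) = $11,586.50


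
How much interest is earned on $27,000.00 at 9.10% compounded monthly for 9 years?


Compound interest earned = final amount − principal.
A = P(1 + r/n)^(nt) = $27,000.00 × (1 + 0.091/12)^(12 × 9) = $61,053.29
Interest = A − P = $61,053.29 − $27,000.00 = $34,053.29

Interest = A - P = $34,053.29


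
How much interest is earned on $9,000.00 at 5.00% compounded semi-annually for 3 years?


Compound interest earned = final amount − principal.
A = P(1 + r/n)^(nt) = $9,000.00 × (1 + 0.05/2)^(2 × 3) = $10,437.24
Interest = A − P = $10,437.24 − $9,000.00 = $1,437.24

Interest = A - P = $1,437.24


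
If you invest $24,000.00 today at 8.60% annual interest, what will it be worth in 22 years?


Future value formula: FV = PV × (1 + r)^t
FV = $24,000.00 × (1 + 0.086)^22
FV = $24,000.00 × 6.1412412
FV = $147,389.79

FV = PV × (1 + r)^t = $147,389.79


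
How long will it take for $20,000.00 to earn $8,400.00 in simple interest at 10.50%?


Rearrange the simple interest formula for t:
I = P × r × t  ⇒  t = I / (P × r)
t = $8,400.00 / ($20,000.00 × 0.105)
t = 4

t = I/(P×r) = 4 years


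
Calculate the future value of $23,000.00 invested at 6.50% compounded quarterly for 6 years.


Compound interest formula: A = P(1 + r/n)^(nt)
A = $23,000.00 × (1 + 0.065/4)^(4 × 6)
Growth factor: (1 + 0.065/4)^24 = 1.472358
A = $23,000.00 × 1.472358
A = $33,864.23

A = P(1 + r/n)^(nt) = $33,864.23


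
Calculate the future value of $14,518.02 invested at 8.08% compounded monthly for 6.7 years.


Compound interest formula: A = P(1 + r/n)^(nt)
A = $14,518.02 × (1 + 0.0808/12)^(12 × 6.7)
Growth factor: (1 + 0.0808/12)^80.4 = 1.715227
A = $14,518.02 × 1.715227
A = $24,901.70

A = P(1 + r/n)^(nt) = $24,901.70


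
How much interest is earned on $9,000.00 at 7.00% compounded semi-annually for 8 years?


Compound interest earned = final amount − principal.
A = P(1 + r/n)^(nt) = $9,000.00 × (1 + 0.07/2)^(2 × 8) = $15,605.87
Interest = A − P = $15,605.87 − $9,000.00 = $6,605.87

Interest = A - P = $6,605.87


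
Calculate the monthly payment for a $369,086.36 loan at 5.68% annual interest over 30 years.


Loan payment formula: PMT = PV × r / (1 − (1 + r)^(−n))
Monthly rate r = 0.0568/12 ≈ 0.00473333, n = 360 months
Denominator: 1 − (1 + 0.0568/12)^(−360) = 0.817313
PMT = $369,086.36 × (0.0568/12) / 0.817313
PMT = $2,137.50 per month

PMT = PV × r / (1-(1+r)^(-n)) = $2,137.50/month


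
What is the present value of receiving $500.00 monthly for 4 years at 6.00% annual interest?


Present value of an ordinary annuity: PV = PMT × (1 − (1 + r)^(−n)) / r
Monthly rate r = 0.06/12 = 0.005, n = 48
PV = $500.00 × (1 − (1 + 0.06/12)^(−48)) / (0.06/12)
PV = $500.00 × 42.580318
PV = $21,290.16

PV = PMT × (1-(1+r)^(-n))/r = $21,290.16


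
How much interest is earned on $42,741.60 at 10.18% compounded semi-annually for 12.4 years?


Compound interest earned = final amount − principal.
A = P(1 + r/n)^(nt) = $42,741.60 × (1 + 0.1018/2)^(2 × 12.4) = $146,410.86
Interest = A − P = $146,410.86 − $42,741.60 = $103,669.26

Interest = A - P = $103,669.26


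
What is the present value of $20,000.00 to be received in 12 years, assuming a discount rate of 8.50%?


Present value formula: PV = FV / (1 + r)^t
PV = $20,000.00 / (1 + 0.085)^12
PV = $20,000.00 / 2.661686
PV = $7,514.03

PV = FV / (1 + r)^t = $7,514.03


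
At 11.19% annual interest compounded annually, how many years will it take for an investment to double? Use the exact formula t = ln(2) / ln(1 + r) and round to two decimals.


Doubling condition: (1 + r)^t = 2
Take ln of both sides: t × ln(1 + r) = ln(2)
t = ln(2) / ln(1 + r)
t = 0.693147 / 0.106070
t = 6.53

t = ln(2) / ln(1 + r) = 6.53 years


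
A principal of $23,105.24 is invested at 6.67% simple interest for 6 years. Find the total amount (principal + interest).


Total amount formula: A = P(1 + rt) = P + P·r·t
Interest: I = P × r × t = $23,105.24 × 0.0667 × 6 = $9,246.72
A = P + I = $23,105.24 + $9,246.72 = $32,351.96

A = P + I = P(1 + rt) = $32,351.96


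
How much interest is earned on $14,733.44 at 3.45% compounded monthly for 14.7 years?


Compound interest earned = final amount − principal.
A = P(1 + r/n)^(nt) = $14,733.44 × (1 + 0.0345/12)^(12 × 14.7) = $24,447.85
Interest = A − P = $24,447.85 − $14,733.44 = $9,714.41

Interest = A - P = $9,714.41


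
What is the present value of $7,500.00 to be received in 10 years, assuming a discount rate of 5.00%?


Present value formula: PV = FV / (1 + r)^t
PV = $7,500.00 / (1 + 0.05)^10
PV = $7,500.00 / 1.628895
PV = $4,604.35

PV = FV / (1 + r)^t = $4,604.35


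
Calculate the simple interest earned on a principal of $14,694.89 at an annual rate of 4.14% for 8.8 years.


Simple interest formula: I = P × r × t
I = $14,694.89 × 0.0414 × 8.8
I = $5,353.64

I = P × r × t = $5,353.64


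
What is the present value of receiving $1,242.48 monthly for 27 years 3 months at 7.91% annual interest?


Present value of an ordinary annuity: PV = PMT × (1 − (1 + r)^(−n)) / r
Monthly rate r = 0.0791/12 ≈ 0.00659167, n = 327
PV = $1,242.48 × (1 − (1 + 0.0791/12)^(−327)) / (0.0791/12)
PV = $1,242.48 × 134.007011
PV = $166,501.03

PV = PMT × (1-(1+r)^(-n))/r = $166,501.03


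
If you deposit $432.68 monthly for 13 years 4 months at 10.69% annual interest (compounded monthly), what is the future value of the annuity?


Future value of an ordinary annuity: FV = PMT × ((1 + r)^n − 1) / r
Monthly rate r = 0.1069/12 ≈ 0.00890833, n = 160
FV = $432.68 × ((1 + 0.1069/12)^160 − 1) / (0.1069/12)
FV = $432.68 × 351.701791
FV = $152,174.33

FV = PMT × ((1+r)^n - 1)/r = $152,174.33


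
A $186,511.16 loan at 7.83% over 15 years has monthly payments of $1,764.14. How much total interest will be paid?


Total paid over the life of the loan = PMT × n.
Total paid = $1,764.14 × 180 = $317,545.20
Total interest = total paid − principal = $317,545.20 − $186,511.16 = $131,034.04

Total interest = (PMT × n) - PV = $131,034.04


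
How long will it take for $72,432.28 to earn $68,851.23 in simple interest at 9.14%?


Rearrange the simple interest formula for t:
I = P × r × t  ⇒  t = I / (P × r)
t = $68,851.23 / ($72,432.28 × 0.0914)
t = 10.4

t = I/(P×r) = 10.4 years


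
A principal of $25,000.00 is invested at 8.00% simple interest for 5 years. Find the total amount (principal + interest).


Total amount formula: A = P(1 + rt) = P + P·r·t
Interest: I = P × r × t = $25,000.00 × 0.08 × 5 = $10,000.00
A = P + I = $25,000.00 + $10,000.00 = $35,000.00

A = P + I = P(1 + rt) = $35,000.00


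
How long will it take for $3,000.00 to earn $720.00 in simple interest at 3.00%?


Rearrange the simple interest formula for t:
I = P × r × t  ⇒  t = I / (P × r)
t = $720.00 / ($3,000.00 × 0.03)
t = 8

t = I/(P×r) = 8 years


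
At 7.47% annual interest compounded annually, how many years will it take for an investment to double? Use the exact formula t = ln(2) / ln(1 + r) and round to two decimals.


Doubling condition: (1 + r)^t = 2
Take ln of both sides: t × ln(1 + r) = ln(2)
t = ln(2) / ln(1 + r)
t = 0.693147 / 0.072042
t = 9.62

t = ln(2) / ln(1 + r) = 9.62 years


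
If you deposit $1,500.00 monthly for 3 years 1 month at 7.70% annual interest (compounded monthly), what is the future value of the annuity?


Future value of an ordinary annuity: FV = PMT × ((1 + r)^n − 1) / r
Monthly rate r = 0.077/12 ≈ 0.00641667, n = 37
FV = $1,500.00 × ((1 + 0.077/12)^37 − 1) / (0.077/12)
FV = $1,500.00 × 41.611633
FV = $62,417.45

FV = PMT × ((1+r)^n - 1)/r = $62,417.45


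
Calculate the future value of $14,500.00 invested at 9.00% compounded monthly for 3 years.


Compound interest formula: A = P(1 + r/n)^(nt)
A = $14,500.00 × (1 + 0.09/12)^(12 × 3)
Growth factor: (1 + 0.09/12)^36 = 1.3086454
A = $14,500.00 × 1.3086454
A = $18,975.36

A = P(1 + r/n)^(nt) = $18,975.36


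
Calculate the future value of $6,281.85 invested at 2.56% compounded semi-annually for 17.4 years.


Compound interest formula: A = P(1 + r/n)^(nt)
A = $6,281.85 × (1 + 0.0256/2)^(2 × 17.4)
Growth factor: (1 + 0.0256/2)^34.8 = 1.556770
A = $6,281.85 × 1.556770
A = $9,779.40

A = P(1 + r/n)^(nt) = $9,779.40


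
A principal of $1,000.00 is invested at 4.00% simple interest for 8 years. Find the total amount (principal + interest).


Total amount formula: A = P(1 + rt) = P + P·r·t
Interest: I = P × r × t = $1,000.00 × 0.04 × 8 = $320.00
A = P + I = $1,000.00 + $320.00 = $1,320.00

A = P + I = P(1 + rt) = $1,320.00


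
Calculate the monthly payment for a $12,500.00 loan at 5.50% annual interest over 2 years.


Loan payment formula: PMT = PV × r / (1 − (1 + r)^(−n))
Monthly rate r = 0.055/12 ≈ 0.00458333, n = 24 months
Denominator: 1 − (1 + 0.055/12)^(−24) = 0.1039407
PMT = $12,500.00 × (0.055/12) / 0.1039407
PMT = $551.20 per month

PMT = PV × r / (1-(1+r)^(-n)) = $551.20/month


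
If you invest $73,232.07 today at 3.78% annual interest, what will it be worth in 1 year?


Future value formula: FV = PV × (1 + r)^t
FV = $73,232.07 × (1 + 0.0378)^1
FV = $73,232.07 × 1.037800
FV = $76,000.24

FV = PV × (1 + r)^t = $76,000.24


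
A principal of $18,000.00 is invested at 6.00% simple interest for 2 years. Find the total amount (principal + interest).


Total amount formula: A = P(1 + rt) = P + P·r·t
Interest: I = P × r × t = $18,000.00 × 0.06 × 2 = $2,160.00
A = P + I = $18,000.00 + $2,160.00 = $20,160.00

A = P + I = P(1 + rt) = $20,160.00


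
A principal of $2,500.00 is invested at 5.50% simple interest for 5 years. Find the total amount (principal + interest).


Total amount formula: A = P(1 + rt) = P + P·r·t
Interest: I = P × r × t = $2,500.00 × 0.055 × 5 = $687.50
A = P + I = $2,500.00 + $687.50 = $3,187.50

A = P + I = P(1 + rt) = $3,187.50


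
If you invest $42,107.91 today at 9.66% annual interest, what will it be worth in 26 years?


Future value formula: FV = PV × (1 + r)^t
FV = $42,107.91 × (1 + 0.0966)^26
FV = $42,107.91 × 10.996495
FV = $463,039.42

FV = PV × (1 + r)^t = $463,039.42


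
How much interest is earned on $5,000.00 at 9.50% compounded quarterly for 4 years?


Compound interest earned = final amount − principal.
A = P(1 + r/n)^(nt) = $5,000.00 × (1 + 0.095/4)^(4 × 4) = $7,279.02
Interest = A − P = $7,279.02 − $5,000.00 = $2,279.02

Interest = A - P = $2,279.02


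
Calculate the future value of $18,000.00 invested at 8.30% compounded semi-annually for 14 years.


Compound interest formula: A = P(1 + r/n)^(nt)
A = $18,000.00 × (1 + 0.083/2)^(2 × 14)
Growth factor: (1 + 0.083/2)^28 = 3.122193
A = $18,000.00 × 3.122193
A = $56,199.47

A = P(1 + r/n)^(nt) = $56,199.47


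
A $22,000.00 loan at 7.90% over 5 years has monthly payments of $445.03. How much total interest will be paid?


Total paid over the life of the loan = PMT × n.
Total paid = $445.03 × 60 = $26,701.80
Total interest = total paid − principal = $26,701.80 − $22,000.00 = $4,701.80

Total interest = (PMT × n) - PV = $4,701.80


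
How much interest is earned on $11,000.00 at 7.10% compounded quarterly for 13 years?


Compound interest earned = final amount − principal.
A = P(1 + r/n)^(nt) = $11,000.00 × (1 + 0.071/4)^(4 × 13) = $27,461.89
Interest = A − P = $27,461.89 − $11,000.00 = $16,461.89

Interest = A - P = $16,461.89


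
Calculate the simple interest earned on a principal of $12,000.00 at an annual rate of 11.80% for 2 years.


Simple interest formula: I = P × r × t
I = $12,000.00 × 0.118 × 2
I = $2,832.00

I = P × r × t = $2,832.00


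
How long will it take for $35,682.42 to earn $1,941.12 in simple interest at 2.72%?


Rearrange the simple interest formula for t:
I = P × r × t  ⇒  t = I / (P × r)
t = $1,941.12 / ($35,682.42 × 0.0272)
t = 2

t = I/(P×r) = 2 years


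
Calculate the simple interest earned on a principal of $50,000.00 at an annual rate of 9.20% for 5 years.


Simple interest formula: I = P × r × t
I = $50,000.00 × 0.092 × 5
I = $23,000.00

I = P × r × t = $23,000.00


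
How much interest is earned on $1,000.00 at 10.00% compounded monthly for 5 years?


Compound interest earned = final amount − principal.
A = P(1 + r/n)^(nt) = $1,000.00 × (1 + 0.1/12)^(12 × 5) = $1,645.31
Interest = A − P = $1,645.31 − $1,000.00 = $645.31

Interest = A - P = $645.31


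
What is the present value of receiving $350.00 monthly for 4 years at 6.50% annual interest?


Present value of an ordinary annuity: PV = PMT × (1 − (1 + r)^(−n)) / r
Monthly rate r = 0.065/12 ≈ 0.00541667, n = 48
PV = $350.00 × (1 − (1 + 0.065/12)^(−48)) / (0.065/12)
PV = $350.00 × 42.167488
PV = $14,758.62

PV = PMT × (1-(1+r)^(-n))/r = $14,758.62


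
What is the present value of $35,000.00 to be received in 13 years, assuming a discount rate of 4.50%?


Present value formula: PV = FV / (1 + r)^t
PV = $35,000.00 / (1 + 0.045)^13
PV = $35,000.00 / 1.772196
PV = $19,749.51

PV = FV / (1 + r)^t = $19,749.51


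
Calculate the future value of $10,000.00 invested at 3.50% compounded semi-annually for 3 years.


Compound interest formula: A = P(1 + r/n)^(nt)
A = $10,000.00 × (1 + 0.035/2)^(2 × 3)
Growth factor: (1 + 0.035/2)^6 = 1.109702
A = $10,000.00 × 1.109702
A = $11,097.02

A = P(1 + r/n)^(nt) = $11,097.02


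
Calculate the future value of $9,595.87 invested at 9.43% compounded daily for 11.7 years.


Compound interest formula: A = P(1 + r/n)^(nt)
A = $9,595.87 × (1 + 0.0943/365)^(365 × 11.7)
Growth factor: (1 + 0.0943/365)^4270.5 = 3.013697
A = $9,595.87 × 3.013697
A = $28,919.04

A = P(1 + r/n)^(nt) = $28,919.04


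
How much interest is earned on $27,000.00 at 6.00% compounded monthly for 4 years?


Compound interest earned = final amount − principal.
A = P(1 + r/n)^(nt) = $27,000.00 × (1 + 0.06/12)^(12 × 4) = $34,303.21
Interest = A − P = $34,303.21 − $27,000.00 = $7,303.21

Interest = A - P = $7,303.21


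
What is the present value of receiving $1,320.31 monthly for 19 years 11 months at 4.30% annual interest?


Present value of an ordinary annuity: PV = PMT × (1 − (1 + r)^(−n)) / r
Monthly rate r = 0.043/12 ≈ 0.00358333, n = 239
PV = $1,320.31 × (1 − (1 + 0.043/12)^(−239)) / (0.043/12)
PV = $1,320.31 × 160.372545
PV = $211,741.47

PV = PMT × (1-(1+r)^(-n))/r = $211,741.47


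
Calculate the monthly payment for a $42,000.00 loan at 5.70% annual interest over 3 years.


Loan payment formula: PMT = PV × r / (1 − (1 + r)^(−n))
Monthly rate r = 0.057/12 = 0.00475, n = 36 months
Denominator: 1 − (1 + 0.057/12)^(−36) = 0.156837
PMT = $42,000.00 × (0.057/12) / 0.156837
PMT = $1,272.02 per month

PMT = PV × r / (1-(1+r)^(-n)) = $1,272.02/month


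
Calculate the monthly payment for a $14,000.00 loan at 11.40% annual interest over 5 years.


Loan payment formula: PMT = PV × r / (1 − (1 + r)^(−n))
Monthly rate r = 0.114/12 = 0.0095, n = 60 months
Denominator: 1 − (1 + 0.114/12)^(−60) = 0.432951
PMT = $14,000.00 × (0.114/12) / 0.432951
PMT = $307.19 per month

PMT = PV × r / (1-(1+r)^(-n)) = $307.19/month


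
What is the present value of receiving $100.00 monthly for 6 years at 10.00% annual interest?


Present value of an ordinary annuity: PV = PMT × (1 − (1 + r)^(−n)) / r
Monthly rate r = 0.1/12 ≈ 0.00833333, n = 72
PV = $100.00 × (1 − (1 + 0.1/12)^(−72)) / (0.1/12)
PV = $100.00 × 53.978665
PV = $5,397.87

PV = PMT × (1-(1+r)^(-n))/r = $5,397.87


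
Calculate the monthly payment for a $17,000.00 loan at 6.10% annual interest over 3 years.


Loan payment formula: PMT = PV × r / (1 − (1 + r)^(−n))
Monthly rate r = 0.061/12 ≈ 0.00508333, n = 36 months
Denominator: 1 − (1 + 0.061/12)^(−36) = 0.166846
PMT = $17,000.00 × (0.061/12) / 0.166846
PMT = $517.94 per month

PMT = PV × r / (1-(1+r)^(-n)) = $517.94/month


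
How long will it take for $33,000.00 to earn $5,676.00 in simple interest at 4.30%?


Rearrange the simple interest formula for t:
I = P × r × t  ⇒  t = I / (P × r)
t = $5,676.00 / ($33,000.00 × 0.043)
t = 4

t = I/(P×r) = 4 years


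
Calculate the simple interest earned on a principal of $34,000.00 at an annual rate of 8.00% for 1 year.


Simple interest formula: I = P × r × t
I = $34,000.00 × 0.08 × 1
I = $2,720.00

I = P × r × t = $2,720.00


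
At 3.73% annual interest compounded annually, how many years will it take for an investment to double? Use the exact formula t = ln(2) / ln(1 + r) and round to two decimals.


Doubling condition: (1 + r)^t = 2
Take ln of both sides: t × ln(1 + r) = ln(2)
t = ln(2) / ln(1 + r)
t = 0.693147 / 0.036621
t = 18.93

t = ln(2) / ln(1 + r) = 18.93 years


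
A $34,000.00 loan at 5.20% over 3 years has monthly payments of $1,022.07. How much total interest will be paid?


Total paid over the life of the loan = PMT × n.
Total paid = $1,022.07 × 36 = $36,794.52
Total interest = total paid − principal = $36,794.52 − $34,000.00 = $2,794.52

Total interest = (PMT × n) - PV = $2,794.52


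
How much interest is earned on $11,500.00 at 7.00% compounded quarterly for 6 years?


Compound interest earned = final amount − principal.
A = P(1 + r/n)^(nt) = $11,500.00 × (1 + 0.07/4)^(4 × 6) = $17,439.09
Interest = A − P = $17,439.09 − $11,500.00 = $5,939.09

Interest = A - P = $5,939.09


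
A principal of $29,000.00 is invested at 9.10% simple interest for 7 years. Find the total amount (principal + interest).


Total amount formula: A = P(1 + rt) = P + P·r·t
Interest: I = P × r × t = $29,000.00 × 0.091 × 7 = $18,473.00
A = P + I = $29,000.00 + $18,473.00 = $47,473.00

A = P + I = P(1 + rt) = $47,473.00


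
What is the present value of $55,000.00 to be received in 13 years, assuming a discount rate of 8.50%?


Present value formula: PV = FV / (1 + r)^t
PV = $55,000.00 / (1 + 0.085)^13
PV = $55,000.00 / 2.8879296
PV = $19,044.79

PV = FV / (1 + r)^t = $19,044.79


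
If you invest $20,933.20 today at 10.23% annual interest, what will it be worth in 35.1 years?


Future value formula: FV = PV × (1 + r)^t
FV = $20,933.20 × (1 + 0.1023)^35.1
FV = $20,933.20 × 30.5297495
FV = $639,085.35

FV = PV × (1 + r)^t = $639,085.35


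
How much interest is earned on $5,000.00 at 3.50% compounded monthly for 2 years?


Compound interest earned = final amount − principal.
A = P(1 + r/n)^(nt) = $5,000.00 × (1 + 0.035/12)^(12 × 2) = $5,361.99
Interest = A − P = $5,361.99 − $5,000.00 = $361.99

Interest = A - P = $361.99


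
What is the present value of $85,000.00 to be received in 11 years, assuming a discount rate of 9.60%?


Present value formula: PV = FV / (1 + r)^t
PV = $85,000.00 / (1 + 0.096)^11
PV = $85,000.00 / 2.7410446
PV = $31,010.08

PV = FV / (1 + r)^t = $31,010.08


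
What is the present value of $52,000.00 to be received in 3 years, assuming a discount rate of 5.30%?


Present value formula: PV = FV / (1 + r)^t
PV = $52,000.00 / (1 + 0.053)^3
PV = $52,000.00 / 1.167576
PV = $44,536.72

PV = FV / (1 + r)^t = $44,536.72


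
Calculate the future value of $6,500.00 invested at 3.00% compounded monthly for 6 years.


Compound interest formula: A = P(1 + r/n)^(nt)
A = $6,500.00 × (1 + 0.03/12)^(12 × 6)
Growth factor: (1 + 0.03/12)^72 = 1.1969485
A = $6,500.00 × 1.1969485
A = $7,780.17

A = P(1 + r/n)^(nt) = $7,780.17


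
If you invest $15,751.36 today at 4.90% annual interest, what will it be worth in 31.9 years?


Future value formula: FV = PV × (1 + r)^t
FV = $15,751.36 × (1 + 0.049)^31.9
FV = $15,751.36 × 4.599791
FV = $72,452.96

FV = PV × (1 + r)^t = $72,452.96


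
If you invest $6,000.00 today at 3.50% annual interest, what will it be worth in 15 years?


Future value formula: FV = PV × (1 + r)^t
FV = $6,000.00 × (1 + 0.035)^15
FV = $6,000.00 × 1.675349
FV = $10,052.09

FV = PV × (1 + r)^t = $10,052.09


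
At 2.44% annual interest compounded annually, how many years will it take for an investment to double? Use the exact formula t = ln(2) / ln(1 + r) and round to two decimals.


Doubling condition: (1 + r)^t = 2
Take ln of both sides: t × ln(1 + r) = ln(2)
t = ln(2) / ln(1 + r)
t = 0.693147 / 0.024107
t = 28.75

t = ln(2) / ln(1 + r) = 28.75 years


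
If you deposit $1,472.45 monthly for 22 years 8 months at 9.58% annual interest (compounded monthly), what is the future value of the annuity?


Future value of an ordinary annuity: FV = PMT × ((1 + r)^n − 1) / r
Monthly rate r = 0.0958/12 ≈ 0.00798333, n = 272
FV = $1,472.45 × ((1 + 0.0958/12)^272 − 1) / (0.0958/12)
FV = $1,472.45 × 963.988312
FV = $1,419,424.59

FV = PMT × ((1+r)^n - 1)/r = $1,419,424.59


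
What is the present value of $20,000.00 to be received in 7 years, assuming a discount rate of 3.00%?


Present value formula: PV = FV / (1 + r)^t
PV = $20,000.00 / (1 + 0.03)^7
PV = $20,000.00 / 1.229874
PV = $16,261.83

PV = FV / (1 + r)^t = $16,261.83


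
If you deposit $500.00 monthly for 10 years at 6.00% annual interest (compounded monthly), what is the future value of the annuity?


Future value of an ordinary annuity: FV = PMT × ((1 + r)^n − 1) / r
Monthly rate r = 0.06/12 = 0.005, n = 120
FV = $500.00 × ((1 + 0.06/12)^120 − 1) / (0.06/12)
FV = $500.00 × 163.879347
FV = $81,939.67

FV = PMT × ((1+r)^n - 1)/r = $81,939.67


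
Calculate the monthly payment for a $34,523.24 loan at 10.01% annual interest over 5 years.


Loan payment formula: PMT = PV × r / (1 − (1 + r)^(−n))
Monthly rate r = 0.1001/12 ≈ 0.00834167, n = 60 months
Denominator: 1 − (1 + 0.1001/12)^(−60) = 0.392513
PMT = $34,523.24 × (0.1001/12) / 0.392513
PMT = $733.69 per month

PMT = PV × r / (1-(1+r)^(-n)) = $733.69/month


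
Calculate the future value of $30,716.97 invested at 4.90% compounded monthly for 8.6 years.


Compound interest formula: A = P(1 + r/n)^(nt)
A = $30,716.97 × (1 + 0.049/12)^(12 × 8.6)
Growth factor: (1 + 0.049/12)^103.2 = 1.5227866
A = $30,716.97 × 1.5227866
A = $46,775.39

A = P(1 + r/n)^(nt) = $46,775.39


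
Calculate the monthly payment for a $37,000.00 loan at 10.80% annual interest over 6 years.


Loan payment formula: PMT = PV × r / (1 − (1 + r)^(−n))
Monthly rate r = 0.108/12 = 0.009, n = 72 months
Denominator: 1 − (1 + 0.108/12)^(−72) = 0.475391
PMT = $37,000.00 × (0.108/12) / 0.475391
PMT = $700.48 per month

PMT = PV × r / (1-(1+r)^(-n)) = $700.48/month


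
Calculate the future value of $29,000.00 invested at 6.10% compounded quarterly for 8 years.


Compound interest formula: A = P(1 + r/n)^(nt)
A = $29,000.00 × (1 + 0.061/4)^(4 × 8)
Growth factor: (1 + 0.061/4)^32 = 1.6230651
A = $29,000.00 × 1.6230651
A = $47,068.89

A = P(1 + r/n)^(nt) = $47,068.89


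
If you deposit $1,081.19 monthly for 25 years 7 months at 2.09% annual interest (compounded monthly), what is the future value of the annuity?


Future value of an ordinary annuity: FV = PMT × ((1 + r)^n − 1) / r
Monthly rate r = 0.0209/12 ≈ 0.00174167, n = 307
FV = $1,081.19 × ((1 + 0.0209/12)^307 − 1) / (0.0209/12)
FV = $1,081.19 × 405.432446
FV = $438,349.51

FV = PMT × ((1+r)^n - 1)/r = $438,349.51


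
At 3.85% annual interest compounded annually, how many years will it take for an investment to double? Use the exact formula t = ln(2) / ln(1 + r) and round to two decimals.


Doubling condition: (1 + r)^t = 2
Take ln of both sides: t × ln(1 + r) = ln(2)
t = ln(2) / ln(1 + r)
t = 0.693147 / 0.037777
t = 18.35

t = ln(2) / ln(1 + r) = 18.35 years
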